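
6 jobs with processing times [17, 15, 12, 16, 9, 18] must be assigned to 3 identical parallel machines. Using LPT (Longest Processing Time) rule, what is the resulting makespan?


Sort jobs in decreasing order (LPT): [18, 17, 16, 15, 12, 9]
Assign each job to the least loaded machine:
  Machine 1: jobs [18, 9], load = 27
  Machine 2: jobs [17, 12], load = 29
  Machine 3: jobs [16, 15], load = 31
Makespan = max load = 31

31


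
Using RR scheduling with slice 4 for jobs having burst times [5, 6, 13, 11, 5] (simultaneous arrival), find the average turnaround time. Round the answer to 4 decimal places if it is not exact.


Time quantum = 4
Execution trace:
  J1 runs 4 units, time = 4
  J2 runs 4 units, time = 8
  J3 runs 4 units, time = 12
  J4 runs 4 units, time = 16
  J5 runs 4 units, time = 20
  J1 runs 1 units, time = 21
  J2 runs 2 units, time = 23
  J3 runs 4 units, time = 27
  J4 runs 4 units, time = 31
  J5 runs 1 units, time = 32
  J3 runs 4 units, time = 36
  J4 runs 3 units, time = 39
  J3 runs 1 units, time = 40
Finish times: [21, 23, 40, 39, 32]
Average turnaround = 155/5 = 31.0

31.0


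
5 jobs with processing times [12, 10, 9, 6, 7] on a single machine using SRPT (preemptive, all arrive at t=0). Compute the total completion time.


Since all jobs arrive at t=0, SRPT equals SPT ordering.
SPT order: [6, 7, 9, 10, 12]
Completion times:
  Job 1: p=6, C=6
  Job 2: p=7, C=13
  Job 3: p=9, C=22
  Job 4: p=10, C=32
  Job 5: p=12, C=44
Total completion time = 6 + 13 + 22 + 32 + 44 = 117

117


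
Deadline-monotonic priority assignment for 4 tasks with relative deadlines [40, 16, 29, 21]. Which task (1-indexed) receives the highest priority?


Sort tasks by relative deadline (ascending):
  Task 2: deadline = 16
  Task 4: deadline = 21
  Task 3: deadline = 29
  Task 1: deadline = 40
Priority order (highest first): [2, 4, 3, 1]
Highest priority task = 2

2


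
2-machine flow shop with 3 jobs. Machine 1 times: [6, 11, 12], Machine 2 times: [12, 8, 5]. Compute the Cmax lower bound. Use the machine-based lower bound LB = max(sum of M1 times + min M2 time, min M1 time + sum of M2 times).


LB1 = sum(M1 times) + min(M2 times) = 29 + 5 = 34
LB2 = min(M1 times) + sum(M2 times) = 6 + 25 = 31
Lower bound = max(LB1, LB2) = max(34, 31) = 34

34


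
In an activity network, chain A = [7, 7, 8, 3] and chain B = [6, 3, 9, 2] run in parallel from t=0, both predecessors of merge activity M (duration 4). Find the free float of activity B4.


ES(B4) = sum of predecessors on chain B = 18
EF(B4) = ES + duration = 18 + 2 = 20
Successor of B4 is M. ES(M) = max(sum(A), sum(B)) = max(25, 20) = 25
Free float = ES(successor) - EF(current) = 25 - 20 = 5

5


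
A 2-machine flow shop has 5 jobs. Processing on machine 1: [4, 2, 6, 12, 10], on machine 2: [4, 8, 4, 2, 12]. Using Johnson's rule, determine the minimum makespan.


Apply Johnson's rule:
  Group 1 (a <= b): [(2, 2, 8), (1, 4, 4), (5, 10, 12)]
  Group 2 (a > b): [(3, 6, 4), (4, 12, 2)]
Optimal job order: [2, 1, 5, 3, 4]
Schedule:
  Job 2: M1 done at 2, M2 done at 10
  Job 1: M1 done at 6, M2 done at 14
  Job 5: M1 done at 16, M2 done at 28
  Job 3: M1 done at 22, M2 done at 32
  Job 4: M1 done at 34, M2 done at 36
Makespan = 36

36


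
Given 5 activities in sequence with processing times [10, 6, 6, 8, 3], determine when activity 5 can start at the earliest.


Activity 5 starts after activities 1 through 4 complete.
Predecessor durations: [10, 6, 6, 8]
ES = 10 + 6 + 6 + 8 = 30

30


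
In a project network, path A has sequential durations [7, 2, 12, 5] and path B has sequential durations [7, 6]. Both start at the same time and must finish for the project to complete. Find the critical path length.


Path A total = 7 + 2 + 12 + 5 = 26
Path B total = 7 + 6 = 13
Critical path = longest path = max(26, 13) = 26

26


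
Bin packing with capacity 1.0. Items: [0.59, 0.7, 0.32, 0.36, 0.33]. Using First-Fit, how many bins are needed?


Place items sequentially using First-Fit:
  Item 0.59 -> new Bin 1
  Item 0.7 -> new Bin 2
  Item 0.32 -> Bin 1 (now 0.91)
  Item 0.36 -> new Bin 3
  Item 0.33 -> Bin 3 (now 0.69)
Total bins used = 3

3


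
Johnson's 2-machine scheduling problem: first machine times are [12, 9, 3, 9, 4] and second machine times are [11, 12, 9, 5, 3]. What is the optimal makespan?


Apply Johnson's rule:
  Group 1 (a <= b): [(3, 3, 9), (2, 9, 12)]
  Group 2 (a > b): [(1, 12, 11), (4, 9, 5), (5, 4, 3)]
Optimal job order: [3, 2, 1, 4, 5]
Schedule:
  Job 3: M1 done at 3, M2 done at 12
  Job 2: M1 done at 12, M2 done at 24
  Job 1: M1 done at 24, M2 done at 35
  Job 4: M1 done at 33, M2 done at 40
  Job 5: M1 done at 37, M2 done at 43
Makespan = 43

43


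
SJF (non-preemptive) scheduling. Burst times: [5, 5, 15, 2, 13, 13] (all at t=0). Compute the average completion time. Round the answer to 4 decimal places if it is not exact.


SJF order (ascending): [2, 5, 5, 13, 13, 15]
Completion times:
  Job 1: burst=2, C=2
  Job 2: burst=5, C=7
  Job 3: burst=5, C=12
  Job 4: burst=13, C=25
  Job 5: burst=13, C=38
  Job 6: burst=15, C=53
Average completion = 137/6 = 22.8333

22.8333


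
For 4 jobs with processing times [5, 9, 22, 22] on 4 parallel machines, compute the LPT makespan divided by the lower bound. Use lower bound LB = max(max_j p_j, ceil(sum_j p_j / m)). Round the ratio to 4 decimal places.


LPT order: [22, 22, 9, 5]
Machine loads after assignment: [22, 22, 9, 5]
LPT makespan = 22
Lower bound = max(max_job, ceil(total/4)) = max(22, 15) = 22
Ratio = 22 / 22 = 1.0

1.0


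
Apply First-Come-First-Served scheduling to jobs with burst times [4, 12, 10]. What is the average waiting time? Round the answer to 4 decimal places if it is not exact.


FCFS order (as given): [4, 12, 10]
Waiting times:
  Job 1: wait = 0
  Job 2: wait = 4
  Job 3: wait = 16
Sum of waiting times = 20
Average waiting time = 20/3 = 6.6667

6.6667


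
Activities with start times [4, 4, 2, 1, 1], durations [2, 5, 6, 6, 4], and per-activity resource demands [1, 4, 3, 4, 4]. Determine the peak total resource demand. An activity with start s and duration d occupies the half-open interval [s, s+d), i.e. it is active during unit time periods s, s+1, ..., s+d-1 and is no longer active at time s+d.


Each activity i is active on [start_i, start_i + duration_i).
Compute total resource usage per time slot:
  t=0: active resources = [], total = 0
  t=1: active resources = [4, 4], total = 8
  t=2: active resources = [3, 4, 4], total = 11
  t=3: active resources = [3, 4, 4], total = 11
  t=4: active resources = [1, 4, 3, 4, 4], total = 16
  t=5: active resources = [1, 4, 3, 4], total = 12
  t=6: active resources = [4, 3, 4], total = 11
  t=7: active resources = [4, 3], total = 7
  t=8: active resources = [4], total = 4
Peak resource demand = 16

16


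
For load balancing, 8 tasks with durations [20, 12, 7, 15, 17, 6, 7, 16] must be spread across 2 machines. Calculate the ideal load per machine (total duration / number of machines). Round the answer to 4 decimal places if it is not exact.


Total processing time = 20 + 12 + 7 + 15 + 17 + 6 + 7 + 16 = 100
Number of machines = 2
Ideal balanced load = 100 / 2 = 50.0

50.0


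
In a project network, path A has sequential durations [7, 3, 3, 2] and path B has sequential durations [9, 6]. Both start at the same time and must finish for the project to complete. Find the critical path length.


Path A total = 7 + 3 + 3 + 2 = 15
Path B total = 9 + 6 = 15
Critical path = longest path = max(15, 15) = 15

15


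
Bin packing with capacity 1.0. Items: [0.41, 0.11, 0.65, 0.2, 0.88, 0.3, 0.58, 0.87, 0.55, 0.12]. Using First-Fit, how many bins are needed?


Place items sequentially using First-Fit:
  Item 0.41 -> new Bin 1
  Item 0.11 -> Bin 1 (now 0.52)
  Item 0.65 -> new Bin 2
  Item 0.2 -> Bin 1 (now 0.72)
  Item 0.88 -> new Bin 3
  Item 0.3 -> Bin 2 (now 0.95)
  Item 0.58 -> new Bin 4
  Item 0.87 -> new Bin 5
  Item 0.55 -> new Bin 6
  Item 0.12 -> Bin 1 (now 0.84)
Total bins used = 6

6


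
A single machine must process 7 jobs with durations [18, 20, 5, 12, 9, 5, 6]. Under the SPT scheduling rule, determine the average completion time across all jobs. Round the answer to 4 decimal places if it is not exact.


Sort jobs by processing time (SPT order): [5, 5, 6, 9, 12, 18, 20]
Compute completion times sequentially:
  Job 1: processing = 5, completes at 5
  Job 2: processing = 5, completes at 10
  Job 3: processing = 6, completes at 16
  Job 4: processing = 9, completes at 25
  Job 5: processing = 12, completes at 37
  Job 6: processing = 18, completes at 55
  Job 7: processing = 20, completes at 75
Sum of completion times = 223
Average completion time = 223/7 = 31.8571

31.8571


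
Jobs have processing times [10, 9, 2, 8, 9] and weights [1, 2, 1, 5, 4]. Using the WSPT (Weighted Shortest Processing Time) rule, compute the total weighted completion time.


Compute p/w ratios and sort ascending (WSPT): [(8, 5), (2, 1), (9, 4), (9, 2), (10, 1)]
Compute weighted completion times:
  Job (p=8,w=5): C=8, w*C=5*8=40
  Job (p=2,w=1): C=10, w*C=1*10=10
  Job (p=9,w=4): C=19, w*C=4*19=76
  Job (p=9,w=2): C=28, w*C=2*28=56
  Job (p=10,w=1): C=38, w*C=1*38=38
Total weighted completion time = 220

220


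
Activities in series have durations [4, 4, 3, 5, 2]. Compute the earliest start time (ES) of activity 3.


Activity 3 starts after activities 1 through 2 complete.
Predecessor durations: [4, 4]
ES = 4 + 4 = 8

8


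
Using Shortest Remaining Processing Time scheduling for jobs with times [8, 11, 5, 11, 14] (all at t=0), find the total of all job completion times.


Since all jobs arrive at t=0, SRPT equals SPT ordering.
SPT order: [5, 8, 11, 11, 14]
Completion times:
  Job 1: p=5, C=5
  Job 2: p=8, C=13
  Job 3: p=11, C=24
  Job 4: p=11, C=35
  Job 5: p=14, C=49
Total completion time = 5 + 13 + 24 + 35 + 49 = 126

126


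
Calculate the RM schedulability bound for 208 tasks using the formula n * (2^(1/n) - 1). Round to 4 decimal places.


Compute 2^(1/208) = 1.0033379971
Subtract 1: 1.0033379971 - 1 = 0.0033379971
Multiply by n: 208 * 0.0033379971 = 0.6943033968
Round to 4 dp: 0.6943

0.6943


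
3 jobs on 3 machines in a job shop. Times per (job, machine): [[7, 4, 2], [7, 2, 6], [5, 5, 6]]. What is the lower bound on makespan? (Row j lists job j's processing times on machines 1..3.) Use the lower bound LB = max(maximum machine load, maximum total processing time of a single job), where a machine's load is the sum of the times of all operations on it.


Machine loads:
  Machine 1: 7 + 7 + 5 = 19
  Machine 2: 4 + 2 + 5 = 11
  Machine 3: 2 + 6 + 6 = 14
Max machine load = 19
Job totals:
  Job 1: 13
  Job 2: 15
  Job 3: 16
Max job total = 16
Lower bound = max(19, 16) = 19

19


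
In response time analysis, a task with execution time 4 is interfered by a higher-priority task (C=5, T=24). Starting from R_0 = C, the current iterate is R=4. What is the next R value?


R_next = C + ceil(R_prev / T_hp) * C_hp
ceil(4 / 24) = ceil(0.1667) = 1
Interference = 1 * 5 = 5
R_next = 4 + 5 = 9

9


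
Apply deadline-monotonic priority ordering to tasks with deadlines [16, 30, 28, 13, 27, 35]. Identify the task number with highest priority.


Sort tasks by relative deadline (ascending):
  Task 4: deadline = 13
  Task 1: deadline = 16
  Task 5: deadline = 27
  Task 3: deadline = 28
  Task 2: deadline = 30
  Task 6: deadline = 35
Priority order (highest first): [4, 1, 5, 3, 2, 6]
Highest priority task = 4

4


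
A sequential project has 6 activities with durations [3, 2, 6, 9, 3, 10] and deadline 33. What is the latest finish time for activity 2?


LF(activity 2) = deadline - sum of successor durations
Successors: activities 3 through 6 with durations [6, 9, 3, 10]
Sum of successor durations = 28
LF = 33 - 28 = 5

5


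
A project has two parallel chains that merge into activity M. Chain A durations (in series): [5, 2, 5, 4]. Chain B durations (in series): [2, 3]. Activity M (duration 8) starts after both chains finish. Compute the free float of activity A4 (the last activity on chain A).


ES(A4) = sum of predecessors on chain A = 12
EF(A4) = ES + duration = 12 + 4 = 16
Successor of A4 is M. ES(M) = max(sum(A), sum(B)) = max(16, 5) = 16
Free float = ES(successor) - EF(current) = 16 - 16 = 0

0


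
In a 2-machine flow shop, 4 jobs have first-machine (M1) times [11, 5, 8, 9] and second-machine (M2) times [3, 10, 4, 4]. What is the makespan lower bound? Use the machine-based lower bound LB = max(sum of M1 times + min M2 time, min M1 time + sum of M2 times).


LB1 = sum(M1 times) + min(M2 times) = 33 + 3 = 36
LB2 = min(M1 times) + sum(M2 times) = 5 + 21 = 26
Lower bound = max(LB1, LB2) = max(36, 26) = 36

36


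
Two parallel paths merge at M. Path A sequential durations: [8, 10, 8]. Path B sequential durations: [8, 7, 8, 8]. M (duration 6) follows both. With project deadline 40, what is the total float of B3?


Forward pass: ES(B3) = sum of predecessors on chain B = 15
EF = ES + duration = 15 + 8 = 23
Backward pass: LF(M) = deadline = 40; LS(M) = 40 - 6 = 34
LF(B3) = LS(M) - sum(successors on chain B) = 34 - 8 = 26
LS = LF - duration = 26 - 8 = 18
Total float = LS - ES = 18 - 15 = 3

3


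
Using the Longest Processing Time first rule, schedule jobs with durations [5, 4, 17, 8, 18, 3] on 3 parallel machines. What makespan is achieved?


Sort jobs in decreasing order (LPT): [18, 17, 8, 5, 4, 3]
Assign each job to the least loaded machine:
  Machine 1: jobs [18], load = 18
  Machine 2: jobs [17, 3], load = 20
  Machine 3: jobs [8, 5, 4], load = 17
Makespan = max load = 20

20


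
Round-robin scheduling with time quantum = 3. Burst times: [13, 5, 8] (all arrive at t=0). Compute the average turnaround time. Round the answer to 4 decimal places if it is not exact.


Time quantum = 3
Execution trace:
  J1 runs 3 units, time = 3
  J2 runs 3 units, time = 6
  J3 runs 3 units, time = 9
  J1 runs 3 units, time = 12
  J2 runs 2 units, time = 14
  J3 runs 3 units, time = 17
  J1 runs 3 units, time = 20
  J3 runs 2 units, time = 22
  J1 runs 3 units, time = 25
  J1 runs 1 units, time = 26
Finish times: [26, 14, 22]
Average turnaround = 62/3 = 20.6667

20.6667


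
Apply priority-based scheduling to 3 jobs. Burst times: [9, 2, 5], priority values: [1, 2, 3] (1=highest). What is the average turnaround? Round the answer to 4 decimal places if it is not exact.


Sort by priority (ascending = highest first):
Order: [(1, 9), (2, 2), (3, 5)]
Completion times:
  Priority 1, burst=9, C=9
  Priority 2, burst=2, C=11
  Priority 3, burst=5, C=16
Average turnaround = 36/3 = 12.0

12.0


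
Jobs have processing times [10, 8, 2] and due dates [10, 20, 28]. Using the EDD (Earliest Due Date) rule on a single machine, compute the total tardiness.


Sort by due date (EDD order): [(10, 10), (8, 20), (2, 28)]
Compute completion times and tardiness:
  Job 1: p=10, d=10, C=10, tardiness=max(0,10-10)=0
  Job 2: p=8, d=20, C=18, tardiness=max(0,18-20)=0
  Job 3: p=2, d=28, C=20, tardiness=max(0,20-28)=0
Total tardiness = 0

0


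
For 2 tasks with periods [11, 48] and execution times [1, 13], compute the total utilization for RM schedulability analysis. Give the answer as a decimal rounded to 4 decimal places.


Compute individual utilizations (exact fractions):
  Task 1: C/T = 1/11 (approx. 0.0909)
  Task 2: C/T = 13/48 (approx. 0.2708)
Total utilization U = 1/11 + 13/48 = 191/528
Rounded to 4 decimal places: U = 0.3617
RM (Liu & Layland) bound for 2 tasks = 0.828427; compare with U = 191/528 (approx. 0.361742)
U <= bound, so schedulable by RM sufficient condition.

0.3617


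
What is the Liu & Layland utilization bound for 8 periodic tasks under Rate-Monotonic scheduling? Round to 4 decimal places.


Compute 2^(1/8) = 1.0905077327
Subtract 1: 1.0905077327 - 1 = 0.0905077327
Multiply by n: 8 * 0.0905077327 = 0.7240618616
Round to 4 dp: 0.7241

0.7241


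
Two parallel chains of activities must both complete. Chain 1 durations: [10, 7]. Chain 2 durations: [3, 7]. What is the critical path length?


Path A total = 10 + 7 = 17
Path B total = 3 + 7 = 10
Critical path = longest path = max(17, 10) = 17

17


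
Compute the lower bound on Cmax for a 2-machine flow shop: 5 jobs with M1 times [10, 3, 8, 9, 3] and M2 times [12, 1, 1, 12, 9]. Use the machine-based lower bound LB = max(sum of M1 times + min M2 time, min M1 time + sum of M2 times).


LB1 = sum(M1 times) + min(M2 times) = 33 + 1 = 34
LB2 = min(M1 times) + sum(M2 times) = 3 + 35 = 38
Lower bound = max(LB1, LB2) = max(34, 38) = 38

38


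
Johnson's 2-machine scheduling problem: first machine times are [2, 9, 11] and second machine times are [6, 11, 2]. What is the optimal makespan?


Apply Johnson's rule:
  Group 1 (a <= b): [(1, 2, 6), (2, 9, 11)]
  Group 2 (a > b): [(3, 11, 2)]
Optimal job order: [1, 2, 3]
Schedule:
  Job 1: M1 done at 2, M2 done at 8
  Job 2: M1 done at 11, M2 done at 22
  Job 3: M1 done at 22, M2 done at 24
Makespan = 24

24


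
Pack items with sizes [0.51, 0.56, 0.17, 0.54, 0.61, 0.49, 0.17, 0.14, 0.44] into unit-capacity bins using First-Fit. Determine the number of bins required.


Place items sequentially using First-Fit:
  Item 0.51 -> new Bin 1
  Item 0.56 -> new Bin 2
  Item 0.17 -> Bin 1 (now 0.68)
  Item 0.54 -> new Bin 3
  Item 0.61 -> new Bin 4
  Item 0.49 -> new Bin 5
  Item 0.17 -> Bin 1 (now 0.85)
  Item 0.14 -> Bin 1 (now 0.99)
  Item 0.44 -> Bin 2 (now 1.0)
Total bins used = 5

5


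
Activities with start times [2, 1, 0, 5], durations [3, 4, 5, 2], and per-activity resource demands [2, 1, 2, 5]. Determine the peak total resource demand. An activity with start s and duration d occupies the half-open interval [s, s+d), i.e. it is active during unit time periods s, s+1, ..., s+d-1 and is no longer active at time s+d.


Each activity i is active on [start_i, start_i + duration_i).
Compute total resource usage per time slot:
  t=0: active resources = [2], total = 2
  t=1: active resources = [1, 2], total = 3
  t=2: active resources = [2, 1, 2], total = 5
  t=3: active resources = [2, 1, 2], total = 5
  t=4: active resources = [2, 1, 2], total = 5
  t=5: active resources = [5], total = 5
  t=6: active resources = [5], total = 5
Peak resource demand = 5

5


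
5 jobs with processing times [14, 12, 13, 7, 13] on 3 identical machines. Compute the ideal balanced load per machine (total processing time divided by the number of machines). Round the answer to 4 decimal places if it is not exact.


Total processing time = 14 + 12 + 13 + 7 + 13 = 59
Number of machines = 3
Ideal balanced load = 59 / 3 = 19.6667

19.6667


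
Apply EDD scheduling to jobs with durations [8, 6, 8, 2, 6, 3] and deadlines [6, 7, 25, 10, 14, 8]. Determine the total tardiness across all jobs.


Sort by due date (EDD order): [(8, 6), (6, 7), (3, 8), (2, 10), (6, 14), (8, 25)]
Compute completion times and tardiness:
  Job 1: p=8, d=6, C=8, tardiness=max(0,8-6)=2
  Job 2: p=6, d=7, C=14, tardiness=max(0,14-7)=7
  Job 3: p=3, d=8, C=17, tardiness=max(0,17-8)=9
  Job 4: p=2, d=10, C=19, tardiness=max(0,19-10)=9
  Job 5: p=6, d=14, C=25, tardiness=max(0,25-14)=11
  Job 6: p=8, d=25, C=33, tardiness=max(0,33-25)=8
Total tardiness = 46

46


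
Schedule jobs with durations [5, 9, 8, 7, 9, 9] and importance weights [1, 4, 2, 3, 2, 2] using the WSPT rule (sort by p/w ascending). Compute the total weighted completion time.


Compute p/w ratios and sort ascending (WSPT): [(9, 4), (7, 3), (8, 2), (9, 2), (9, 2), (5, 1)]
Compute weighted completion times:
  Job (p=9,w=4): C=9, w*C=4*9=36
  Job (p=7,w=3): C=16, w*C=3*16=48
  Job (p=8,w=2): C=24, w*C=2*24=48
  Job (p=9,w=2): C=33, w*C=2*33=66
  Job (p=9,w=2): C=42, w*C=2*42=84
  Job (p=5,w=1): C=47, w*C=1*47=47
Total weighted completion time = 329

329


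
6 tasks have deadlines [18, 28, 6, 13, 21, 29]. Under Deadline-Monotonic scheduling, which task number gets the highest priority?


Sort tasks by relative deadline (ascending):
  Task 3: deadline = 6
  Task 4: deadline = 13
  Task 1: deadline = 18
  Task 5: deadline = 21
  Task 2: deadline = 28
  Task 6: deadline = 29
Priority order (highest first): [3, 4, 1, 5, 2, 6]
Highest priority task = 3

3


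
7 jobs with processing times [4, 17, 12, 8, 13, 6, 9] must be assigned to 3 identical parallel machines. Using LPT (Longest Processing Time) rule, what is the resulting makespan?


Sort jobs in decreasing order (LPT): [17, 13, 12, 9, 8, 6, 4]
Assign each job to the least loaded machine:
  Machine 1: jobs [17, 6], load = 23
  Machine 2: jobs [13, 8, 4], load = 25
  Machine 3: jobs [12, 9], load = 21
Makespan = max load = 25

25


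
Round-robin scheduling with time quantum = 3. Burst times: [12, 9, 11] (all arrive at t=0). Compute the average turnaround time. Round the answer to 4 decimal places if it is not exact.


Time quantum = 3
Execution trace:
  J1 runs 3 units, time = 3
  J2 runs 3 units, time = 6
  J3 runs 3 units, time = 9
  J1 runs 3 units, time = 12
  J2 runs 3 units, time = 15
  J3 runs 3 units, time = 18
  J1 runs 3 units, time = 21
  J2 runs 3 units, time = 24
  J3 runs 3 units, time = 27
  J1 runs 3 units, time = 30
  J3 runs 2 units, time = 32
Finish times: [30, 24, 32]
Average turnaround = 86/3 = 28.6667

28.6667


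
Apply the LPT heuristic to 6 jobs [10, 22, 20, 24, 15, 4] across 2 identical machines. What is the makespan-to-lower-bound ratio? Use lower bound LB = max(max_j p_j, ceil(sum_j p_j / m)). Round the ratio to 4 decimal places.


LPT order: [24, 22, 20, 15, 10, 4]
Machine loads after assignment: [49, 46]
LPT makespan = 49
Lower bound = max(max_job, ceil(total/2)) = max(24, 48) = 48
Ratio = 49 / 48 = 1.0208

1.0208


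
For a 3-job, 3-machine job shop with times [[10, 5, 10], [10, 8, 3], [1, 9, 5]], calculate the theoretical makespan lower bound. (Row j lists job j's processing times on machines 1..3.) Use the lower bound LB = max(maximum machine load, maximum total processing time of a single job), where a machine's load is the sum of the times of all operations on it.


Machine loads:
  Machine 1: 10 + 10 + 1 = 21
  Machine 2: 5 + 8 + 9 = 22
  Machine 3: 10 + 3 + 5 = 18
Max machine load = 22
Job totals:
  Job 1: 25
  Job 2: 21
  Job 3: 15
Max job total = 25
Lower bound = max(22, 25) = 25

25


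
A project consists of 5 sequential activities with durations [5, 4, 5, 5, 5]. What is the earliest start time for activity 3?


Activity 3 starts after activities 1 through 2 complete.
Predecessor durations: [5, 4]
ES = 5 + 4 = 9

9


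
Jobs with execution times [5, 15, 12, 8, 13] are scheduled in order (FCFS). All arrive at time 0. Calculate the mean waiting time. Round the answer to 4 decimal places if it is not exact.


FCFS order (as given): [5, 15, 12, 8, 13]
Waiting times:
  Job 1: wait = 0
  Job 2: wait = 5
  Job 3: wait = 20
  Job 4: wait = 32
  Job 5: wait = 40
Sum of waiting times = 97
Average waiting time = 97/5 = 19.4

19.4


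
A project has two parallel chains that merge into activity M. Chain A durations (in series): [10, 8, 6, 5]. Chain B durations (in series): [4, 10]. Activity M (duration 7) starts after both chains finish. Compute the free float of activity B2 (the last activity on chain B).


ES(B2) = sum of predecessors on chain B = 4
EF(B2) = ES + duration = 4 + 10 = 14
Successor of B2 is M. ES(M) = max(sum(A), sum(B)) = max(29, 14) = 29
Free float = ES(successor) - EF(current) = 29 - 14 = 15

15


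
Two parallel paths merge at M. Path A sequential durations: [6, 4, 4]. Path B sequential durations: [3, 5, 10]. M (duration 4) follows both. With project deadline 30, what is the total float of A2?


Forward pass: ES(A2) = sum of predecessors on chain A = 6
EF = ES + duration = 6 + 4 = 10
Backward pass: LF(M) = deadline = 30; LS(M) = 30 - 4 = 26
LF(A2) = LS(M) - sum(successors on chain A) = 26 - 4 = 22
LS = LF - duration = 22 - 4 = 18
Total float = LS - ES = 18 - 6 = 12

12


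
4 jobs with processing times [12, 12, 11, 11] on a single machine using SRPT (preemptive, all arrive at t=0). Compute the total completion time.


Since all jobs arrive at t=0, SRPT equals SPT ordering.
SPT order: [11, 11, 12, 12]
Completion times:
  Job 1: p=11, C=11
  Job 2: p=11, C=22
  Job 3: p=12, C=34
  Job 4: p=12, C=46
Total completion time = 11 + 22 + 34 + 46 = 113

113


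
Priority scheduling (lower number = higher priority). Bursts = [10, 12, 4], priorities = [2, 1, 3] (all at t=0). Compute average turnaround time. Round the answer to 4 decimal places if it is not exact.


Sort by priority (ascending = highest first):
Order: [(1, 12), (2, 10), (3, 4)]
Completion times:
  Priority 1, burst=12, C=12
  Priority 2, burst=10, C=22
  Priority 3, burst=4, C=26
Average turnaround = 60/3 = 20.0

20.0


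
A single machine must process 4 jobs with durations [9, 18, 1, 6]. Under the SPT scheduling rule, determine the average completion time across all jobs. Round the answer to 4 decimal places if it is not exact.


Sort jobs by processing time (SPT order): [1, 6, 9, 18]
Compute completion times sequentially:
  Job 1: processing = 1, completes at 1
  Job 2: processing = 6, completes at 7
  Job 3: processing = 9, completes at 16
  Job 4: processing = 18, completes at 34
Sum of completion times = 58
Average completion time = 58/4 = 14.5

14.5


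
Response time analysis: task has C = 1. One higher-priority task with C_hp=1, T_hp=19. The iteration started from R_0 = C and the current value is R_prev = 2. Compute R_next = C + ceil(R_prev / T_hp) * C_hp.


R_next = C + ceil(R_prev / T_hp) * C_hp
ceil(2 / 19) = ceil(0.1053) = 1
Interference = 1 * 1 = 1
R_next = 1 + 1 = 2
R_next = R_prev, so the iteration has converged (response time = 2).

2


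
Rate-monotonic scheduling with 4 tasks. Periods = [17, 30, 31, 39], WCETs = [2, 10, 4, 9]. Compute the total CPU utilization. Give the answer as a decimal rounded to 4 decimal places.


Compute individual utilizations (exact fractions):
  Task 1: C/T = 2/17 (approx. 0.1176)
  Task 2: C/T = 10/30 = 1/3 (approx. 0.3333)
  Task 3: C/T = 4/31 (approx. 0.129)
  Task 4: C/T = 9/39 = 3/13 (approx. 0.2308)
Total utilization U = 2/17 + 1/3 + 4/31 + 3/13 = 16664/20553
Rounded to 4 decimal places: U = 0.8108
RM (Liu & Layland) bound for 4 tasks = 0.756828; compare with U = 16664/20553 (approx. 0.810782)
bound < U <= 1, so the RM sufficient condition is not met (inconclusive; an exact test such as response-time analysis is needed).

0.8108


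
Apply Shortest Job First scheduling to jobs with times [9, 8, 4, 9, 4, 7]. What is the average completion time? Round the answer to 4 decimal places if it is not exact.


SJF order (ascending): [4, 4, 7, 8, 9, 9]
Completion times:
  Job 1: burst=4, C=4
  Job 2: burst=4, C=8
  Job 3: burst=7, C=15
  Job 4: burst=8, C=23
  Job 5: burst=9, C=32
  Job 6: burst=9, C=41
Average completion = 123/6 = 20.5

20.5


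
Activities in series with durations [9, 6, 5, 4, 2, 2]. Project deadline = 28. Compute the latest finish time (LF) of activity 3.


LF(activity 3) = deadline - sum of successor durations
Successors: activities 4 through 6 with durations [4, 2, 2]
Sum of successor durations = 8
LF = 28 - 8 = 20

20


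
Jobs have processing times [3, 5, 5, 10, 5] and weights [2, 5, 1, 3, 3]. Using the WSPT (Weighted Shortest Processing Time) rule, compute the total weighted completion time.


Compute p/w ratios and sort ascending (WSPT): [(5, 5), (3, 2), (5, 3), (10, 3), (5, 1)]
Compute weighted completion times:
  Job (p=5,w=5): C=5, w*C=5*5=25
  Job (p=3,w=2): C=8, w*C=2*8=16
  Job (p=5,w=3): C=13, w*C=3*13=39
  Job (p=10,w=3): C=23, w*C=3*23=69
  Job (p=5,w=1): C=28, w*C=1*28=28
Total weighted completion time = 177

177


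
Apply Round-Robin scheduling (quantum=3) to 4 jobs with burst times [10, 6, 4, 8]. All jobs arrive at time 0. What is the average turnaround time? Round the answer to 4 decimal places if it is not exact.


Time quantum = 3
Execution trace:
  J1 runs 3 units, time = 3
  J2 runs 3 units, time = 6
  J3 runs 3 units, time = 9
  J4 runs 3 units, time = 12
  J1 runs 3 units, time = 15
  J2 runs 3 units, time = 18
  J3 runs 1 units, time = 19
  J4 runs 3 units, time = 22
  J1 runs 3 units, time = 25
  J4 runs 2 units, time = 27
  J1 runs 1 units, time = 28
Finish times: [28, 18, 19, 27]
Average turnaround = 92/4 = 23.0

23.0


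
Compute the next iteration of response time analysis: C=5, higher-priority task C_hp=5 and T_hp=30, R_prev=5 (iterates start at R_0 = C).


R_next = C + ceil(R_prev / T_hp) * C_hp
ceil(5 / 30) = ceil(0.1667) = 1
Interference = 1 * 5 = 5
R_next = 5 + 5 = 10

10


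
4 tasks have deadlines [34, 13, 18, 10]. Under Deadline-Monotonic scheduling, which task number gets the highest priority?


Sort tasks by relative deadline (ascending):
  Task 4: deadline = 10
  Task 2: deadline = 13
  Task 3: deadline = 18
  Task 1: deadline = 34
Priority order (highest first): [4, 2, 3, 1]
Highest priority task = 4

4


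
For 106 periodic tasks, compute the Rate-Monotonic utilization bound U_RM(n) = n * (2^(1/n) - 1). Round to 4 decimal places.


Compute 2^(1/106) = 1.0065605511
Subtract 1: 1.0065605511 - 1 = 0.0065605511
Multiply by n: 106 * 0.0065605511 = 0.6954184166
Round to 4 dp: 0.6954

0.6954


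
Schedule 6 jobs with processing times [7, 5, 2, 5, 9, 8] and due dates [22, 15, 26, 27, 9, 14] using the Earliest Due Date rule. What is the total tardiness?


Sort by due date (EDD order): [(9, 9), (8, 14), (5, 15), (7, 22), (2, 26), (5, 27)]
Compute completion times and tardiness:
  Job 1: p=9, d=9, C=9, tardiness=max(0,9-9)=0
  Job 2: p=8, d=14, C=17, tardiness=max(0,17-14)=3
  Job 3: p=5, d=15, C=22, tardiness=max(0,22-15)=7
  Job 4: p=7, d=22, C=29, tardiness=max(0,29-22)=7
  Job 5: p=2, d=26, C=31, tardiness=max(0,31-26)=5
  Job 6: p=5, d=27, C=36, tardiness=max(0,36-27)=9
Total tardiness = 31

31


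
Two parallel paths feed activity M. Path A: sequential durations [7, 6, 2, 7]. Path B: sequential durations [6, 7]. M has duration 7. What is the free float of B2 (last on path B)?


ES(B2) = sum of predecessors on chain B = 6
EF(B2) = ES + duration = 6 + 7 = 13
Successor of B2 is M. ES(M) = max(sum(A), sum(B)) = max(22, 13) = 22
Free float = ES(successor) - EF(current) = 22 - 13 = 9

9


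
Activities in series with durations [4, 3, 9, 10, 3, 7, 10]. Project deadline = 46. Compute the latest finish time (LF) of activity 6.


LF(activity 6) = deadline - sum of successor durations
Successors: activities 7 through 7 with durations [10]
Sum of successor durations = 10
LF = 46 - 10 = 36

36


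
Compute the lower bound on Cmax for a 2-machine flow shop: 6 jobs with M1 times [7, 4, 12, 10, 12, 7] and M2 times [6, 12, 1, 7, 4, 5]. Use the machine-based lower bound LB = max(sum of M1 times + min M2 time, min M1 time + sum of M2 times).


LB1 = sum(M1 times) + min(M2 times) = 52 + 1 = 53
LB2 = min(M1 times) + sum(M2 times) = 4 + 35 = 39
Lower bound = max(LB1, LB2) = max(53, 39) = 53

53


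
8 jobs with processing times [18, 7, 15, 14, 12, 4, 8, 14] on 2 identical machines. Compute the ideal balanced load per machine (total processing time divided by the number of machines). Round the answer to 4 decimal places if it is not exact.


Total processing time = 18 + 7 + 15 + 14 + 12 + 4 + 8 + 14 = 92
Number of machines = 2
Ideal balanced load = 92 / 2 = 46.0

46.0


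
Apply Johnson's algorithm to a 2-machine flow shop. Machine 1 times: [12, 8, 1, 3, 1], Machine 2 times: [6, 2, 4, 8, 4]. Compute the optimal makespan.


Apply Johnson's rule:
  Group 1 (a <= b): [(3, 1, 4), (5, 1, 4), (4, 3, 8)]
  Group 2 (a > b): [(1, 12, 6), (2, 8, 2)]
Optimal job order: [3, 5, 4, 1, 2]
Schedule:
  Job 3: M1 done at 1, M2 done at 5
  Job 5: M1 done at 2, M2 done at 9
  Job 4: M1 done at 5, M2 done at 17
  Job 1: M1 done at 17, M2 done at 23
  Job 2: M1 done at 25, M2 done at 27
Makespan = 27

27


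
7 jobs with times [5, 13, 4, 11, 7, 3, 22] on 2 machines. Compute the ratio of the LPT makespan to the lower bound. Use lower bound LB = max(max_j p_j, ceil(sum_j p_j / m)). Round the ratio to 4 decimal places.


LPT order: [22, 13, 11, 7, 5, 4, 3]
Machine loads after assignment: [33, 32]
LPT makespan = 33
Lower bound = max(max_job, ceil(total/2)) = max(22, 33) = 33
Ratio = 33 / 33 = 1.0

1.0


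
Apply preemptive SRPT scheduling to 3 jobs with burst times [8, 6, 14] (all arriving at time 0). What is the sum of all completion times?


Since all jobs arrive at t=0, SRPT equals SPT ordering.
SPT order: [6, 8, 14]
Completion times:
  Job 1: p=6, C=6
  Job 2: p=8, C=14
  Job 3: p=14, C=28
Total completion time = 6 + 14 + 28 = 48

48


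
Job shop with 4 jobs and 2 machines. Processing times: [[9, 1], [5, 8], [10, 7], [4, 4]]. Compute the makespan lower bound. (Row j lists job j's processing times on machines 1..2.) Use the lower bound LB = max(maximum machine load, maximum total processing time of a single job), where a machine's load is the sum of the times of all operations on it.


Machine loads:
  Machine 1: 9 + 5 + 10 + 4 = 28
  Machine 2: 1 + 8 + 7 + 4 = 20
Max machine load = 28
Job totals:
  Job 1: 10
  Job 2: 13
  Job 3: 17
  Job 4: 8
Max job total = 17
Lower bound = max(28, 17) = 28

28


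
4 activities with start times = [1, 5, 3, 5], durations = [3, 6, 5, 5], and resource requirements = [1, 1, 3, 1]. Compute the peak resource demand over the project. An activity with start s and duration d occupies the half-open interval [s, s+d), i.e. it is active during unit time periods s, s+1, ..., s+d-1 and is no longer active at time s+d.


Each activity i is active on [start_i, start_i + duration_i).
Compute total resource usage per time slot:
  t=0: active resources = [], total = 0
  t=1: active resources = [1], total = 1
  t=2: active resources = [1], total = 1
  t=3: active resources = [1, 3], total = 4
  t=4: active resources = [3], total = 3
  t=5: active resources = [1, 3, 1], total = 5
  t=6: active resources = [1, 3, 1], total = 5
  t=7: active resources = [1, 3, 1], total = 5
  t=8: active resources = [1, 1], total = 2
  t=9: active resources = [1, 1], total = 2
  t=10: active resources = [1], total = 1
Peak resource demand = 5

5


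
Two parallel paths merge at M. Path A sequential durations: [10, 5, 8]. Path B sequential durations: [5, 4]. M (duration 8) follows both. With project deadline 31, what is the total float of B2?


Forward pass: ES(B2) = sum of predecessors on chain B = 5
EF = ES + duration = 5 + 4 = 9
Backward pass: LF(M) = deadline = 31; LS(M) = 31 - 8 = 23
LF(B2) = LS(M) - sum(successors on chain B) = 23 - 0 = 23
LS = LF - duration = 23 - 4 = 19
Total float = LS - ES = 19 - 5 = 14

14


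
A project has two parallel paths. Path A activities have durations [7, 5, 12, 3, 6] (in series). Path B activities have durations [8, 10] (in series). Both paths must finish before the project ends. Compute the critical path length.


Path A total = 7 + 5 + 12 + 3 + 6 = 33
Path B total = 8 + 10 = 18
Critical path = longest path = max(33, 18) = 33

33


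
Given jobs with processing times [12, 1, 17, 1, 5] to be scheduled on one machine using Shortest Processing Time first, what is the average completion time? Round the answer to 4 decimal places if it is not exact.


Sort jobs by processing time (SPT order): [1, 1, 5, 12, 17]
Compute completion times sequentially:
  Job 1: processing = 1, completes at 1
  Job 2: processing = 1, completes at 2
  Job 3: processing = 5, completes at 7
  Job 4: processing = 12, completes at 19
  Job 5: processing = 17, completes at 36
Sum of completion times = 65
Average completion time = 65/5 = 13.0

13.0


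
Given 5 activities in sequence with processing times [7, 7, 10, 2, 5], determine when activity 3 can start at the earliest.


Activity 3 starts after activities 1 through 2 complete.
Predecessor durations: [7, 7]
ES = 7 + 7 = 14

14


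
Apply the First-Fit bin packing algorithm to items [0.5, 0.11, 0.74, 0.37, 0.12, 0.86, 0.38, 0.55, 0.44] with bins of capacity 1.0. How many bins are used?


Place items sequentially using First-Fit:
  Item 0.5 -> new Bin 1
  Item 0.11 -> Bin 1 (now 0.61)
  Item 0.74 -> new Bin 2
  Item 0.37 -> Bin 1 (now 0.98)
  Item 0.12 -> Bin 2 (now 0.86)
  Item 0.86 -> new Bin 3
  Item 0.38 -> new Bin 4
  Item 0.55 -> Bin 4 (now 0.93)
  Item 0.44 -> new Bin 5
Total bins used = 5

5


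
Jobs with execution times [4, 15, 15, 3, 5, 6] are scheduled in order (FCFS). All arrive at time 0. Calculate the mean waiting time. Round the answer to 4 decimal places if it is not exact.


FCFS order (as given): [4, 15, 15, 3, 5, 6]
Waiting times:
  Job 1: wait = 0
  Job 2: wait = 4
  Job 3: wait = 19
  Job 4: wait = 34
  Job 5: wait = 37
  Job 6: wait = 42
Sum of waiting times = 136
Average waiting time = 136/6 = 22.6667

22.6667


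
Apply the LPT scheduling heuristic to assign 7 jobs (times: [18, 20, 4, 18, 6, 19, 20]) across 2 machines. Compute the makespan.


Sort jobs in decreasing order (LPT): [20, 20, 19, 18, 18, 6, 4]
Assign each job to the least loaded machine:
  Machine 1: jobs [20, 19, 6, 4], load = 49
  Machine 2: jobs [20, 18, 18], load = 56
Makespan = max load = 56

56


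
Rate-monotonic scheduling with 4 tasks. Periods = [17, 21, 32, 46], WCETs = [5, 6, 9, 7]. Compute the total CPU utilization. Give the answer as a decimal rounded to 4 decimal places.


Compute individual utilizations (exact fractions):
  Task 1: C/T = 5/17 (approx. 0.2941)
  Task 2: C/T = 6/21 = 2/7 (approx. 0.2857)
  Task 3: C/T = 9/32 (approx. 0.2813)
  Task 4: C/T = 7/46 (approx. 0.1522)
Total utilization U = 5/17 + 2/7 + 9/32 + 7/46 = 88745/87584
Rounded to 4 decimal places: U = 1.0133
RM (Liu & Layland) bound for 4 tasks = 0.756828; compare with U = 88745/87584 (approx. 1.013256)
U > 1, so the task set is not schedulable (processor overloaded).

1.0133


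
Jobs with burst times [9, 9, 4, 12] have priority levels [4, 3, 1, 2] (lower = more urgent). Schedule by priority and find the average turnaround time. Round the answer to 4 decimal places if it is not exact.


Sort by priority (ascending = highest first):
Order: [(1, 4), (2, 12), (3, 9), (4, 9)]
Completion times:
  Priority 1, burst=4, C=4
  Priority 2, burst=12, C=16
  Priority 3, burst=9, C=25
  Priority 4, burst=9, C=34
Average turnaround = 79/4 = 19.75

19.75


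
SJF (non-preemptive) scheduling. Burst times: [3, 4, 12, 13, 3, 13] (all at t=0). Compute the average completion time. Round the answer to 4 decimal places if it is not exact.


SJF order (ascending): [3, 3, 4, 12, 13, 13]
Completion times:
  Job 1: burst=3, C=3
  Job 2: burst=3, C=6
  Job 3: burst=4, C=10
  Job 4: burst=12, C=22
  Job 5: burst=13, C=35
  Job 6: burst=13, C=48
Average completion = 124/6 = 20.6667

20.6667


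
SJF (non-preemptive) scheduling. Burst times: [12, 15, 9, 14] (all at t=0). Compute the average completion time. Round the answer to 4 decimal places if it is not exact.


SJF order (ascending): [9, 12, 14, 15]
Completion times:
  Job 1: burst=9, C=9
  Job 2: burst=12, C=21
  Job 3: burst=14, C=35
  Job 4: burst=15, C=50
Average completion = 115/4 = 28.75

28.75


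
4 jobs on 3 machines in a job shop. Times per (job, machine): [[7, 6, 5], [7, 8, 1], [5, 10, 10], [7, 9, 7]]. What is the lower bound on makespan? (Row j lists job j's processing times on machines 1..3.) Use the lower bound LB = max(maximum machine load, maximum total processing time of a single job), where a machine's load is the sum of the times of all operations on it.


Machine loads:
  Machine 1: 7 + 7 + 5 + 7 = 26
  Machine 2: 6 + 8 + 10 + 9 = 33
  Machine 3: 5 + 1 + 10 + 7 = 23
Max machine load = 33
Job totals:
  Job 1: 18
  Job 2: 16
  Job 3: 25
  Job 4: 23
Max job total = 25
Lower bound = max(33, 25) = 33

33


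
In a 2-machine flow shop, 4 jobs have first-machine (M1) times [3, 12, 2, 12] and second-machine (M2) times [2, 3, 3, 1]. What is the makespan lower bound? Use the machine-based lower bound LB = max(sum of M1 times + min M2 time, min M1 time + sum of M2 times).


LB1 = sum(M1 times) + min(M2 times) = 29 + 1 = 30
LB2 = min(M1 times) + sum(M2 times) = 2 + 9 = 11
Lower bound = max(LB1, LB2) = max(30, 11) = 30

30
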